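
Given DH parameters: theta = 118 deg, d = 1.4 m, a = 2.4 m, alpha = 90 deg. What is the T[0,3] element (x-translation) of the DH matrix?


T[0,3] = a * cos(theta)
= 2.4 * cos(118 deg)
= 2.4 * -0.4695
= -1.1267


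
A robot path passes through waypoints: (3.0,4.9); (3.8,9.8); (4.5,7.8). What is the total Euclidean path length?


Segment lengths:
  seg1 = sqrt((0.8)^2 + (4.9)^2) = 4.9649
  seg2 = sqrt((0.7)^2 + (-2.0)^2) = 2.119
Total = 7.0838


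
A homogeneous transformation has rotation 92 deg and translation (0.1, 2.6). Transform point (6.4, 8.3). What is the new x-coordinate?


x' = cos(theta)*px - sin(theta)*py + tx
= -0.0349*6.4 - 0.9994*8.3 + 0.1
= -8.4183


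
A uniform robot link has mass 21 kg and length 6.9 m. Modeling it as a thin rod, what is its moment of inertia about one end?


I = (1/3) * m * L^2
= (1/3) * 21 * 6.9^2
= 0.333333 * 21 * 47.61
= 333.27 kg*m^2


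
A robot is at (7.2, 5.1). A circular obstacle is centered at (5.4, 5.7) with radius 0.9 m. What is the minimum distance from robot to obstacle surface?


center_dist = sqrt((7.2-5.4)^2 + (5.1-5.7)^2)
= sqrt(3.24 + 0.36)
= 1.8974
min_dist = center_dist - radius = 1.8974 - 0.9 = 0.9974 m


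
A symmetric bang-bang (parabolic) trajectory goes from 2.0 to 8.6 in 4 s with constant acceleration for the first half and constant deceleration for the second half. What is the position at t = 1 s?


Symmetric rest-to-rest: each phase covers (pf-p0)/2 in time T/2. 0.5*a*(T/2)^2 = (pf-p0)/2 => a = 4*(pf-p0)/T^2
a = 4*(8.6-2.0)/4^2 = 1.65
t = 1 is in the acceleration phase (t <= T/2).
p = p0 + 0.5*a*t^2 = 2.0 + 0.5*1.65*1^2
= 2.825


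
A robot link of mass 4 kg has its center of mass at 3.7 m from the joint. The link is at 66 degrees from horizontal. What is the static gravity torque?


tau = m*g*L*cos(angle)
= 4 * 9.81 * 3.7 * cos(66 deg)
= 4 * 9.81 * 3.7 * 0.4067
= 59.0533 Nm


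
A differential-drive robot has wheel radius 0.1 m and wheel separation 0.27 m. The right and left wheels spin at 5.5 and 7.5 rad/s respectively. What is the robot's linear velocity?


vR = r*wR = 0.1*5.5 = 0.55 m/s
vL = r*wL = 0.1*7.5 = 0.75 m/s
v = (vR+vL)/2 = 0.65 m/s
omega = (vR-vL)/L = -0.7407 rad/s
linear velocity = 0.65 m/s


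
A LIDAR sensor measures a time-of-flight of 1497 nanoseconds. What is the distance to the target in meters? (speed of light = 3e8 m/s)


tof = 1497 ns = 1.497e-06 s
dist = c * tof / 2
= 3e8 * 1.497e-06 / 2
= 224.55 m


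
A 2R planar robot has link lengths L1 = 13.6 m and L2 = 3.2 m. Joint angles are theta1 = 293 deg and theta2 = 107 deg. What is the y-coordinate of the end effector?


Convert angles to radians: theta1 = 5.1138, theta2 = 1.8675
y = L1*sin(theta1) + L2*sin(theta1+theta2)
y = -12.5189 + 2.0569
y = -10.4619


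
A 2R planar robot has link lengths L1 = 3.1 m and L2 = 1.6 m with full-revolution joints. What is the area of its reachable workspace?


r_max = L1 + L2 = 4.7 m
r_min = |L1 - L2| = 1.5 m
Area = pi*(r_max^2 - r_min^2)
= pi*(22.09 - 2.25)
= pi * 19.84
= 62.3292 m^2


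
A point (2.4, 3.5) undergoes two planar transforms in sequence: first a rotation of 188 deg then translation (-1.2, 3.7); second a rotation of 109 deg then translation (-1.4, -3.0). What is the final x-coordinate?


After transform 1:
x1 = cos(188)*2.4 - sin(188)*3.5 + -1.2 = -3.0895
y1 = sin(188)*2.4 + cos(188)*3.5 + 3.7 = -0.1
After transform 2:
x2 = cos(109)*-3.0895 - sin(109)*-0.1 + -1.4
= -0.2996


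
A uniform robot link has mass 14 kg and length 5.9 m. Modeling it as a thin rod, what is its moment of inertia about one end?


I = (1/3) * m * L^2
= (1/3) * 14 * 5.9^2
= 0.333333 * 14 * 34.81
= 162.4467 kg*m^2


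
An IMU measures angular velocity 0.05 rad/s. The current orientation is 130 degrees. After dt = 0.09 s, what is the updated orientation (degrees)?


delta_theta = w * dt = 0.05 * 0.09 = 0.0045 rad
= 0.2578 deg
theta_new = 130 + 0.2578 = 130.2578 deg


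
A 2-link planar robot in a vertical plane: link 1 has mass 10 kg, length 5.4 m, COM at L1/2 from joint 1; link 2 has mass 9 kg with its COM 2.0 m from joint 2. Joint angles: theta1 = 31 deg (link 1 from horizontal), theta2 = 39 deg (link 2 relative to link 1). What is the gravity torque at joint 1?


Horizontal distance from joint 1 to link-1 COM:
  x_c1 = (L1/2)*cos(t1) = 2.7 * 0.8572 = 2.3144 m
Horizontal distance from joint 1 to link-2 COM:
  x_c2 = L1*cos(t1) + Lc2*cos(t1+t2)
       = 5.4*0.8572 + 2.0*0.342 = 5.3127 m
tau1 = m1*g*x_c1 + m2*g*x_c2
     = 10*9.81*2.3144 + 9*9.81*5.3127
     = 227.0379 + 469.0621
     = 696.1 Nm


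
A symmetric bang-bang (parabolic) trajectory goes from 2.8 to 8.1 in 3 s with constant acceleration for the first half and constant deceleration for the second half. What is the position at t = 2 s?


Symmetric rest-to-rest: each phase covers (pf-p0)/2 in time T/2. 0.5*a*(T/2)^2 = (pf-p0)/2 => a = 4*(pf-p0)/T^2
a = 4*(8.1-2.8)/3^2 = 2.3556
t = 2 is in the deceleration phase (t > T/2).
p = pf - 0.5*a*(T-t)^2 = 8.1 - 0.5*2.3556*1^2
= 6.9222


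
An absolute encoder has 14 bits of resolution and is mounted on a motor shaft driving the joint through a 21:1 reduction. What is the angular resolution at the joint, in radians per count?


counts = 2^14 = 16384
effective counts at joint = 16384 * 21 = 344064
resolution = 2*pi / 344064
= 1.8262e-05 rad/count


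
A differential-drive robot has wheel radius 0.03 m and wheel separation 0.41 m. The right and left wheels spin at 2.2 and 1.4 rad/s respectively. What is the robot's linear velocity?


vR = r*wR = 0.03*2.2 = 0.066 m/s
vL = r*wL = 0.03*1.4 = 0.042 m/s
v = (vR+vL)/2 = 0.054 m/s
omega = (vR-vL)/L = 0.0585 rad/s
linear velocity = 0.054 m/s


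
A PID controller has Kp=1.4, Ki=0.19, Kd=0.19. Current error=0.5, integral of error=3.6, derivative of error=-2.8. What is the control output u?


u = Kp*e + Ki*int(e) + Kd*de/dt
= 1.4*0.5 + 0.19*3.6 + 0.19*(-2.8)
= 0.7 + 0.684 + -0.532
= 0.852


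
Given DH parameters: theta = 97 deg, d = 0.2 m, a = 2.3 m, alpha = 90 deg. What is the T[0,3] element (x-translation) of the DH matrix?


T[0,3] = a * cos(theta)
= 2.3 * cos(97 deg)
= 2.3 * -0.1219
= -0.2803


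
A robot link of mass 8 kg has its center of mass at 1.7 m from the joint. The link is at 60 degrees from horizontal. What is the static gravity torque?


tau = m*g*L*cos(angle)
= 8 * 9.81 * 1.7 * cos(60 deg)
= 8 * 9.81 * 1.7 * 0.5
= 66.708 Nm


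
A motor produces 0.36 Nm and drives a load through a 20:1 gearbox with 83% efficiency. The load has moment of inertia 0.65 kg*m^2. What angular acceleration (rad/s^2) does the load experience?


tau_out = tau_motor * N * eta
= 0.36 * 20 * 0.83 = 5.976 Nm
alpha = tau_out / I = 5.976 / 0.65
= 9.1938 rad/s^2


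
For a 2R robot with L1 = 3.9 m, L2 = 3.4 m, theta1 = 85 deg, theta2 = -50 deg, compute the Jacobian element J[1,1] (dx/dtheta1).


J[1,1] = -L1*sin(t1) - L2*sin(t1+t2)
= -3.9*sin(85) - 3.4*sin(35)
= -5.8353


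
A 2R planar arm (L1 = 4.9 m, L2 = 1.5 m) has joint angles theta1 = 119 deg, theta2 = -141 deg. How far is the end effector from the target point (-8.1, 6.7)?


End effector via forward kinematics:
x = L1*cos(t1) + L2*cos(t1+t2) = -0.9848
y = L1*sin(t1) + L2*sin(t1+t2) = 3.7237
Distance to target:
d = sqrt((-8.1 - -0.9848)^2 + (6.7 - 3.7237)^2)
= sqrt(50.6262 + 8.8582)
= 7.7126 m


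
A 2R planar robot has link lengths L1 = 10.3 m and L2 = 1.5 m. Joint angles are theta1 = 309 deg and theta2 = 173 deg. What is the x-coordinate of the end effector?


Convert angles to radians: theta1 = 5.3931, theta2 = 3.0194
x = L1*cos(theta1) + L2*cos(theta1+theta2)
x = 6.482 + -0.7949
x = 5.6871


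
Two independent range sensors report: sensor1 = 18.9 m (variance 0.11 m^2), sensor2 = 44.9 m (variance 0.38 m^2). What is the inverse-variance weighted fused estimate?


w1 = (1/var1) / (1/var1 + 1/var2)
   = 9.0909 / (9.0909 + 2.6316) = 0.7755
w2 = 1 - w1 = 0.2245
fused = w1*s1 + w2*s2 = 14.6571 + 10.0796
= 24.7367 m


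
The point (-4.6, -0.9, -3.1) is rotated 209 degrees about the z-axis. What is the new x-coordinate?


Rotation about z-axis: x' = x*cos(theta) - y*sin(theta)
= -4.6 * -0.8746 - -0.9 * -0.4848
= 3.5869


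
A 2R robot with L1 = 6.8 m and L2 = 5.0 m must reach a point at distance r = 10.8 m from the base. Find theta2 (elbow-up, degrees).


cos(theta2) = (r^2 - L1^2 - L2^2) / (2*L1*L2)
cos(theta2) = (116.64 - 46.24 - 25.0) / 68.0
cos(theta2) = 0.667647
theta2 = 48.1143 degrees


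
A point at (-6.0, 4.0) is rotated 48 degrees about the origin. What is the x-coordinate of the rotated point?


x' = x*cos(theta) - y*sin(theta)
cos(48 deg) = 0.6691, sin(48 deg) = 0.7431
x' = -6.0 * 0.6691 - 4.0 * 0.7431
= -4.0148 - 2.9726
= -6.9874


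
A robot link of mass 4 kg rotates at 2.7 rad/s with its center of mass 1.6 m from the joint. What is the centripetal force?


F = m * omega^2 * r
= 4 * 2.7^2 * 1.6
= 4 * 7.29 * 1.6
= 46.656 N


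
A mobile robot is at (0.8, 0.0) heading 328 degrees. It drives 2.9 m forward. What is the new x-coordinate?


x_new = x0 + d*cos(theta)
= 0.8 + 2.9*cos(328)
= 0.8 + 2.4593
= 3.2593


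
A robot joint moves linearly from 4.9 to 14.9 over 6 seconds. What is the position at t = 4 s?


s = t/T = 4/6 = 0.6667
p(t) = p0 + (pf-p0)*s
= 4.9 + (14.9 - 4.9) * 0.6667
= 11.5667


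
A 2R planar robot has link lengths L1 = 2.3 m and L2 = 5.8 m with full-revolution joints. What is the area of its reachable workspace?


r_max = L1 + L2 = 8.1 m
r_min = |L1 - L2| = 3.5 m
Area = pi*(r_max^2 - r_min^2)
= pi*(65.61 - 12.25)
= pi * 53.36
= 167.6354 m^2


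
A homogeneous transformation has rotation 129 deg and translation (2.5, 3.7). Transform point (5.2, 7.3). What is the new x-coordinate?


x' = cos(theta)*px - sin(theta)*py + tx
= -0.6293*5.2 - 0.7771*7.3 + 2.5
= -6.4456


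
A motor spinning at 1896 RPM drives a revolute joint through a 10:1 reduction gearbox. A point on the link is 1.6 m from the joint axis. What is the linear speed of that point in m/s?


omega_motor = 1896 * 2*pi/60 = 198.5487 rad/s
omega_joint = omega_motor / 10 = 19.8549 rad/s
v = omega_joint * r = 19.8549 * 1.6
= 31.7678 m/s


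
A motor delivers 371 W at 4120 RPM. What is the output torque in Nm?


omega = 4120 * 2*pi/60 = 431.4454 rad/s
tau = P / omega = 371 / 431.4454
= 0.8599 Nm


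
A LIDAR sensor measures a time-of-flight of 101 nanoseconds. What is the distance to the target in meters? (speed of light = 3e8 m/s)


tof = 101 ns = 1.01e-07 s
dist = c * tof / 2
= 3e8 * 1.01e-07 / 2
= 15.15 m


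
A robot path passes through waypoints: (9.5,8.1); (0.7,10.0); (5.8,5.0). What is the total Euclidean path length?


Segment lengths:
  seg1 = sqrt((-8.8)^2 + (1.9)^2) = 9.0028
  seg2 = sqrt((5.1)^2 + (-5.0)^2) = 7.1421
Total = 16.1449


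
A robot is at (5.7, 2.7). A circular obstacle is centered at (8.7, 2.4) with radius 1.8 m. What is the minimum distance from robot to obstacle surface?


center_dist = sqrt((5.7-8.7)^2 + (2.7-2.4)^2)
= sqrt(9.0 + 0.09)
= 3.015
min_dist = center_dist - radius = 3.015 - 1.8 = 1.215 m


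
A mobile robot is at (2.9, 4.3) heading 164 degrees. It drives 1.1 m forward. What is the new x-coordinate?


x_new = x0 + d*cos(theta)
= 2.9 + 1.1*cos(164)
= 2.9 + -1.0574
= 1.8426


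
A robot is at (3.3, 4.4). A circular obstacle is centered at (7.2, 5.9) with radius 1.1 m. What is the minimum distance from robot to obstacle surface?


center_dist = sqrt((3.3-7.2)^2 + (4.4-5.9)^2)
= sqrt(15.21 + 2.25)
= 4.1785
min_dist = center_dist - radius = 4.1785 - 1.1 = 3.0785 m


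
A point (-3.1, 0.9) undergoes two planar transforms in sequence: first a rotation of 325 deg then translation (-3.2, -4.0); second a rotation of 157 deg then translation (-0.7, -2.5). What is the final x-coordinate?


After transform 1:
x1 = cos(325)*-3.1 - sin(325)*0.9 + -3.2 = -5.2232
y1 = sin(325)*-3.1 + cos(325)*0.9 + -4.0 = -1.4847
After transform 2:
x2 = cos(157)*-5.2232 - sin(157)*-1.4847 + -0.7
= 4.688


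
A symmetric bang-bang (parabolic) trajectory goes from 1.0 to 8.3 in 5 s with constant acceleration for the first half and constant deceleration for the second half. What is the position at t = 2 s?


Symmetric rest-to-rest: each phase covers (pf-p0)/2 in time T/2. 0.5*a*(T/2)^2 = (pf-p0)/2 => a = 4*(pf-p0)/T^2
a = 4*(8.3-1.0)/5^2 = 1.168
t = 2 is in the acceleration phase (t <= T/2).
p = p0 + 0.5*a*t^2 = 1.0 + 0.5*1.168*2^2
= 3.336


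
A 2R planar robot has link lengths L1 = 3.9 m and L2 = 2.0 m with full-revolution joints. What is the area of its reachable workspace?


r_max = L1 + L2 = 5.9 m
r_min = |L1 - L2| = 1.9 m
Area = pi*(r_max^2 - r_min^2)
= pi*(34.81 - 3.61)
= pi * 31.2
= 98.0177 m^2


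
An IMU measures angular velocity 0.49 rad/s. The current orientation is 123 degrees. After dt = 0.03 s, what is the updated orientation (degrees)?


delta_theta = w * dt = 0.49 * 0.03 = 0.0147 rad
= 0.8422 deg
theta_new = 123 + 0.8422 = 123.8422 deg


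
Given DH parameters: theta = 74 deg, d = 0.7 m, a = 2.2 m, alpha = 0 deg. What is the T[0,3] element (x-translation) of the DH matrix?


T[0,3] = a * cos(theta)
= 2.2 * cos(74 deg)
= 2.2 * 0.2756
= 0.6064


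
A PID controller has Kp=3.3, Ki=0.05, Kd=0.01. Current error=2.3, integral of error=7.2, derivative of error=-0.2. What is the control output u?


u = Kp*e + Ki*int(e) + Kd*de/dt
= 3.3*2.3 + 0.05*7.2 + 0.01*(-0.2)
= 7.59 + 0.36 + -0.002
= 7.948


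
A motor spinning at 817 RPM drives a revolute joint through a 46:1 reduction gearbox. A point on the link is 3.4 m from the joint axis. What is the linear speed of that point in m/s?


omega_motor = 817 * 2*pi/60 = 85.556 rad/s
omega_joint = omega_motor / 46 = 1.8599 rad/s
v = omega_joint * r = 1.8599 * 3.4
= 6.3237 m/s


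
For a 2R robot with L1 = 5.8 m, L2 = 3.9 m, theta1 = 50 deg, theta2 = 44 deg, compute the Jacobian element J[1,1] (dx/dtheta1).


J[1,1] = -L1*sin(t1) - L2*sin(t1+t2)
= -5.8*sin(50) - 3.9*sin(94)
= -8.3336


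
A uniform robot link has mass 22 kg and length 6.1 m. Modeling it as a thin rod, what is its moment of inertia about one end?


I = (1/3) * m * L^2
= (1/3) * 22 * 6.1^2
= 0.333333 * 22 * 37.21
= 272.8733 kg*m^2


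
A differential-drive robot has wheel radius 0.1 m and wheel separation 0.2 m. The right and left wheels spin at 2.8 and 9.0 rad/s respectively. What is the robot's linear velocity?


vR = r*wR = 0.1*2.8 = 0.28 m/s
vL = r*wL = 0.1*9.0 = 0.9 m/s
v = (vR+vL)/2 = 0.59 m/s
omega = (vR-vL)/L = -3.1 rad/s
linear velocity = 0.59 m/s


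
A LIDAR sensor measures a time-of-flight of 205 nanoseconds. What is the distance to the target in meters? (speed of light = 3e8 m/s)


tof = 205 ns = 2.05e-07 s
dist = c * tof / 2
= 3e8 * 2.05e-07 / 2
= 30.75 m


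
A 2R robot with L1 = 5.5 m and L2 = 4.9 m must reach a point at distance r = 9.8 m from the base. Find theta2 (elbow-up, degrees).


cos(theta2) = (r^2 - L1^2 - L2^2) / (2*L1*L2)
cos(theta2) = (96.04 - 30.25 - 24.01) / 53.9
cos(theta2) = 0.775139
theta2 = 39.1824 degrees


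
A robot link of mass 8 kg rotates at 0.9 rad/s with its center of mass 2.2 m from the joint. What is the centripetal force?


F = m * omega^2 * r
= 8 * 0.9^2 * 2.2
= 8 * 0.81 * 2.2
= 14.256 N


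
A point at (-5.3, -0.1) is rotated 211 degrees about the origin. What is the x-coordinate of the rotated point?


x' = x*cos(theta) - y*sin(theta)
cos(211 deg) = -0.8572, sin(211 deg) = -0.515
x' = -5.3 * -0.8572 - -0.1 * -0.515
= 4.543 - 0.0515
= 4.4915


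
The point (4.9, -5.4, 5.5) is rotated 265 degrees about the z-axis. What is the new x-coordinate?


Rotation about z-axis: x' = x*cos(theta) - y*sin(theta)
= 4.9 * -0.0872 - -5.4 * -0.9962
= -5.8065


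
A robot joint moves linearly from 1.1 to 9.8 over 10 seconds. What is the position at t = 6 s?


s = t/T = 6/10 = 0.6
p(t) = p0 + (pf-p0)*s
= 1.1 + (9.8 - 1.1) * 0.6
= 6.32


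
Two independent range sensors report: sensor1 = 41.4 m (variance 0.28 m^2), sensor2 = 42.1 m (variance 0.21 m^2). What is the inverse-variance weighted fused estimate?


w1 = (1/var1) / (1/var1 + 1/var2)
   = 3.5714 / (3.5714 + 4.7619) = 0.4286
w2 = 1 - w1 = 0.5714
fused = w1*s1 + w2*s2 = 17.7429 + 24.0571
= 41.8 m


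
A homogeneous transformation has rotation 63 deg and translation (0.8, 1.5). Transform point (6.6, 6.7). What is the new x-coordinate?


x' = cos(theta)*px - sin(theta)*py + tx
= 0.454*6.6 - 0.891*6.7 + 0.8
= -2.1734


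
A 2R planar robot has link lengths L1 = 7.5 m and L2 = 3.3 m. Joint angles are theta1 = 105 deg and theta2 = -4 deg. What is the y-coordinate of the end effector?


Convert angles to radians: theta1 = 1.8326, theta2 = -0.0698
y = L1*sin(theta1) + L2*sin(theta1+theta2)
y = 7.2444 + 3.2394
y = 10.4838


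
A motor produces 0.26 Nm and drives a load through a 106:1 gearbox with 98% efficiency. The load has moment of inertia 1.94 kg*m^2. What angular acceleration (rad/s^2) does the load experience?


tau_out = tau_motor * N * eta
= 0.26 * 106 * 0.98 = 27.0088 Nm
alpha = tau_out / I = 27.0088 / 1.94
= 13.9221 rad/s^2


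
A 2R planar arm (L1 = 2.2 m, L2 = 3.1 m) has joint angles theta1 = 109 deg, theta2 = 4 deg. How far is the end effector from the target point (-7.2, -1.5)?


End effector via forward kinematics:
x = L1*cos(t1) + L2*cos(t1+t2) = -1.9275
y = L1*sin(t1) + L2*sin(t1+t2) = 4.9337
Distance to target:
d = sqrt((-7.2 - -1.9275)^2 + (-1.5 - 4.9337)^2)
= sqrt(27.7991 + 41.3926)
= 8.3182 m


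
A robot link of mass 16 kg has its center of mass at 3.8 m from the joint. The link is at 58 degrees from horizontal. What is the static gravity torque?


tau = m*g*L*cos(angle)
= 16 * 9.81 * 3.8 * cos(58 deg)
= 16 * 9.81 * 3.8 * 0.5299
= 316.0693 Nm


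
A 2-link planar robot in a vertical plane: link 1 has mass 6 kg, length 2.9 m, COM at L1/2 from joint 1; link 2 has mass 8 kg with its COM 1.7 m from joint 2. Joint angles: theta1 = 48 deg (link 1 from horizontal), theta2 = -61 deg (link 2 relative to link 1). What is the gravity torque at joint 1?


Horizontal distance from joint 1 to link-1 COM:
  x_c1 = (L1/2)*cos(t1) = 1.45 * 0.6691 = 0.9702 m
Horizontal distance from joint 1 to link-2 COM:
  x_c2 = L1*cos(t1) + Lc2*cos(t1+t2)
       = 2.9*0.6691 + 1.7*0.9744 = 3.5969 m
tau1 = m1*g*x_c1 + m2*g*x_c2
     = 6*9.81*0.9702 + 8*9.81*3.5969
     = 57.1083 + 282.2853
     = 339.3936 Nm


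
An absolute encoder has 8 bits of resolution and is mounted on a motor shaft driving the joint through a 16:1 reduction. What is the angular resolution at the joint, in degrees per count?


counts = 2^8 = 256
effective counts at joint = 256 * 16 = 4096
resolution = 360 / 4096
= 0.0879 deg/count


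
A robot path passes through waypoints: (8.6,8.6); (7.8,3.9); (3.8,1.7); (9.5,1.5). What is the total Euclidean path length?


Segment lengths:
  seg1 = sqrt((-0.8)^2 + (-4.7)^2) = 4.7676
  seg2 = sqrt((-4.0)^2 + (-2.2)^2) = 4.5651
  seg3 = sqrt((5.7)^2 + (-0.2)^2) = 5.7035
Total = 15.0362


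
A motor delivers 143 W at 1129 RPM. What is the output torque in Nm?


omega = 1129 * 2*pi/60 = 118.2286 rad/s
tau = P / omega = 143 / 118.2286
= 1.2095 Nm


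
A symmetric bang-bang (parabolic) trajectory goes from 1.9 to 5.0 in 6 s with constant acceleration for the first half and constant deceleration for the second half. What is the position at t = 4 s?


Symmetric rest-to-rest: each phase covers (pf-p0)/2 in time T/2. 0.5*a*(T/2)^2 = (pf-p0)/2 => a = 4*(pf-p0)/T^2
a = 4*(5.0-1.9)/6^2 = 0.3444
t = 4 is in the deceleration phase (t > T/2).
p = pf - 0.5*a*(T-t)^2 = 5.0 - 0.5*0.3444*2^2
= 4.3111


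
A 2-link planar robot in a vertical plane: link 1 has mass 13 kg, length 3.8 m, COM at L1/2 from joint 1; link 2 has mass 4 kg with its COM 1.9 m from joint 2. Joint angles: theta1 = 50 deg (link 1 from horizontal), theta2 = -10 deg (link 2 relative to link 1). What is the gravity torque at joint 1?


Horizontal distance from joint 1 to link-1 COM:
  x_c1 = (L1/2)*cos(t1) = 1.9 * 0.6428 = 1.2213 m
Horizontal distance from joint 1 to link-2 COM:
  x_c2 = L1*cos(t1) + Lc2*cos(t1+t2)
       = 3.8*0.6428 + 1.9*0.766 = 3.8981 m
tau1 = m1*g*x_c1 + m2*g*x_c2
     = 13*9.81*1.2213 + 4*9.81*3.8981
     = 155.7519 + 152.9606
     = 308.7125 Nm


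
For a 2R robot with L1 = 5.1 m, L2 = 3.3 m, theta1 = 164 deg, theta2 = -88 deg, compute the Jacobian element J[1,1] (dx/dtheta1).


J[1,1] = -L1*sin(t1) - L2*sin(t1+t2)
= -5.1*sin(164) - 3.3*sin(76)
= -4.6077


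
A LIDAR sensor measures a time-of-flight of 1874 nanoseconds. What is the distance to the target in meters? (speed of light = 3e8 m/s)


tof = 1874 ns = 1.874e-06 s
dist = c * tof / 2
= 3e8 * 1.874e-06 / 2
= 281.1 m


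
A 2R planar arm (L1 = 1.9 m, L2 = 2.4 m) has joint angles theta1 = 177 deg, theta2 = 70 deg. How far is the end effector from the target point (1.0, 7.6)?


End effector via forward kinematics:
x = L1*cos(t1) + L2*cos(t1+t2) = -2.8352
y = L1*sin(t1) + L2*sin(t1+t2) = -2.1098
Distance to target:
d = sqrt((1.0 - -2.8352)^2 + (7.6 - -2.1098)^2)
= sqrt(14.7084 + 94.2797)
= 10.4397 m


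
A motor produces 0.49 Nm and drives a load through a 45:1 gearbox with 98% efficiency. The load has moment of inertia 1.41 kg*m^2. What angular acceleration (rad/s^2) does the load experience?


tau_out = tau_motor * N * eta
= 0.49 * 45 * 0.98 = 21.609 Nm
alpha = tau_out / I = 21.609 / 1.41
= 15.3255 rad/s^2


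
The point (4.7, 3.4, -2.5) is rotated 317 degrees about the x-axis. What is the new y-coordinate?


Rotation about x-axis: y' = y*cos(theta) - z*sin(theta)
= 3.4 * 0.7314 - -2.5 * -0.682
= 0.7816


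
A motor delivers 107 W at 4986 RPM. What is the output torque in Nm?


omega = 4986 * 2*pi/60 = 522.1327 rad/s
tau = P / omega = 107 / 522.1327
= 0.2049 Nm


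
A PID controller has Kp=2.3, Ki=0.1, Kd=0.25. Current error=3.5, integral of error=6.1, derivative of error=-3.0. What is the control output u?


u = Kp*e + Ki*int(e) + Kd*de/dt
= 2.3*3.5 + 0.1*6.1 + 0.25*(-3.0)
= 8.05 + 0.61 + -0.75
= 7.91


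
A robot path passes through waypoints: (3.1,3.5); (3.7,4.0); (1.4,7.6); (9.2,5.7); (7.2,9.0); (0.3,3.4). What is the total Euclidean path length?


Segment lengths:
  seg1 = sqrt((0.6)^2 + (0.5)^2) = 0.781
  seg2 = sqrt((-2.3)^2 + (3.6)^2) = 4.272
  seg3 = sqrt((7.8)^2 + (-1.9)^2) = 8.0281
  seg4 = sqrt((-2.0)^2 + (3.3)^2) = 3.8588
  seg5 = sqrt((-6.9)^2 + (-5.6)^2) = 8.8865
Total = 25.8264


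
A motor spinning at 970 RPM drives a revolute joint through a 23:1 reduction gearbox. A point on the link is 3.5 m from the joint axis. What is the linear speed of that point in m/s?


omega_motor = 970 * 2*pi/60 = 101.5782 rad/s
omega_joint = omega_motor / 23 = 4.4164 rad/s
v = omega_joint * r = 4.4164 * 3.5
= 15.4575 m/s


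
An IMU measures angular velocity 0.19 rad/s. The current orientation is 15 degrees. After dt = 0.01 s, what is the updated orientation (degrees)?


delta_theta = w * dt = 0.19 * 0.01 = 0.0019 rad
= 0.1089 deg
theta_new = 15 + 0.1089 = 15.1089 deg


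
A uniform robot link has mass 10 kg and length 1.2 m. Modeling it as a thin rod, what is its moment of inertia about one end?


I = (1/3) * m * L^2
= (1/3) * 10 * 1.2^2
= 0.333333 * 10 * 1.44
= 4.8 kg*m^2


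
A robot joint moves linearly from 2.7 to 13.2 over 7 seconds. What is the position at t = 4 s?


s = t/T = 4/7 = 0.5714
p(t) = p0 + (pf-p0)*s
= 2.7 + (13.2 - 2.7) * 0.5714
= 8.7


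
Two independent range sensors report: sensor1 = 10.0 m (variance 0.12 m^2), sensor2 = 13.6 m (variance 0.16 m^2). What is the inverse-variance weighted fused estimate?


w1 = (1/var1) / (1/var1 + 1/var2)
   = 8.3333 / (8.3333 + 6.25) = 0.5714
w2 = 1 - w1 = 0.4286
fused = w1*s1 + w2*s2 = 5.7143 + 5.8286
= 11.5429 m


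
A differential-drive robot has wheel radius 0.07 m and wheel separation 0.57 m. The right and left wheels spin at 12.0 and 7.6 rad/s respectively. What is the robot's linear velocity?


vR = r*wR = 0.07*12.0 = 0.84 m/s
vL = r*wL = 0.07*7.6 = 0.532 m/s
v = (vR+vL)/2 = 0.686 m/s
omega = (vR-vL)/L = 0.5404 rad/s
linear velocity = 0.686 m/s


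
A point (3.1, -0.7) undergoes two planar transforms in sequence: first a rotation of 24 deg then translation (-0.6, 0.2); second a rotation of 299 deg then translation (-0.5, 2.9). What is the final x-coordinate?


After transform 1:
x1 = cos(24)*3.1 - sin(24)*-0.7 + -0.6 = 2.5167
y1 = sin(24)*3.1 + cos(24)*-0.7 + 0.2 = 0.8214
After transform 2:
x2 = cos(299)*2.5167 - sin(299)*0.8214 + -0.5
= 1.4385


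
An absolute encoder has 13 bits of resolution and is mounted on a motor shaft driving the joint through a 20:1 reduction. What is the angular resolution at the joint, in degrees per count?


counts = 2^13 = 8192
effective counts at joint = 8192 * 20 = 163840
resolution = 360 / 163840
= 0.0022 deg/count


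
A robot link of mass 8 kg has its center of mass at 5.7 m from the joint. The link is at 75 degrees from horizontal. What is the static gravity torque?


tau = m*g*L*cos(angle)
= 8 * 9.81 * 5.7 * cos(75 deg)
= 8 * 9.81 * 5.7 * 0.2588
= 115.7791 Nm


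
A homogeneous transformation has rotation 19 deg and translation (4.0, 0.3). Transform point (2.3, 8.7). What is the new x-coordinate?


x' = cos(theta)*px - sin(theta)*py + tx
= 0.9455*2.3 - 0.3256*8.7 + 4.0
= 3.3422


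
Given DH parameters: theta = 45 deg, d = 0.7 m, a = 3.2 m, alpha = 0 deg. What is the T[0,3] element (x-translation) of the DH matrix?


T[0,3] = a * cos(theta)
= 3.2 * cos(45 deg)
= 3.2 * 0.7071
= 2.2627


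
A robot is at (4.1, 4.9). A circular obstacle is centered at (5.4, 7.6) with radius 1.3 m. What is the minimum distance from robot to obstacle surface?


center_dist = sqrt((4.1-5.4)^2 + (4.9-7.6)^2)
= sqrt(1.69 + 7.29)
= 2.9967
min_dist = center_dist - radius = 2.9967 - 1.3 = 1.6967 m


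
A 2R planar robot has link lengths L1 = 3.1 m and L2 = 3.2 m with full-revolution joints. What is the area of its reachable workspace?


r_max = L1 + L2 = 6.3 m
r_min = |L1 - L2| = 0.1 m
Area = pi*(r_max^2 - r_min^2)
= pi*(39.69 - 0.01)
= pi * 39.68
= 124.6584 m^2


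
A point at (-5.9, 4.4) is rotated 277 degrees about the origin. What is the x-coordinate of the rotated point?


x' = x*cos(theta) - y*sin(theta)
cos(277 deg) = 0.1219, sin(277 deg) = -0.9925
x' = -5.9 * 0.1219 - 4.4 * -0.9925
= -0.719 - -4.3672
= 3.6482


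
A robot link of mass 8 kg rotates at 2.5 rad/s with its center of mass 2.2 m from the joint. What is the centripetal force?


F = m * omega^2 * r
= 8 * 2.5^2 * 2.2
= 8 * 6.25 * 2.2
= 110.0 N


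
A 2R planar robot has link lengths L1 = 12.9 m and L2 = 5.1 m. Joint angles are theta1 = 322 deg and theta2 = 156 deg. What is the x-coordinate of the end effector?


Convert angles to radians: theta1 = 5.62, theta2 = 2.7227
x = L1*cos(theta1) + L2*cos(theta1+theta2)
x = 10.1653 + -2.3943
x = 7.771


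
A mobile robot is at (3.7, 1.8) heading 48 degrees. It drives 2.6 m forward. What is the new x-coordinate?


x_new = x0 + d*cos(theta)
= 3.7 + 2.6*cos(48)
= 3.7 + 1.7397
= 5.4397


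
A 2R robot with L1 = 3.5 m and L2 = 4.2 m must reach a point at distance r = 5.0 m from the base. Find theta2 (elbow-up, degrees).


cos(theta2) = (r^2 - L1^2 - L2^2) / (2*L1*L2)
cos(theta2) = (25.0 - 12.25 - 17.64) / 29.4
cos(theta2) = -0.166327
theta2 = 99.5743 degrees


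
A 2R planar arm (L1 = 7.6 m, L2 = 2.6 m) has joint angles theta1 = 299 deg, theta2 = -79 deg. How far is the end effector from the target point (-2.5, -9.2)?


End effector via forward kinematics:
x = L1*cos(t1) + L2*cos(t1+t2) = 1.6928
y = L1*sin(t1) + L2*sin(t1+t2) = -8.3184
Distance to target:
d = sqrt((-2.5 - 1.6928)^2 + (-9.2 - -8.3184)^2)
= sqrt(17.5799 + 0.7773)
= 4.2845 m


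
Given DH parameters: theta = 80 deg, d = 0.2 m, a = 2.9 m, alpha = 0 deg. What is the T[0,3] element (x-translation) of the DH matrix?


T[0,3] = a * cos(theta)
= 2.9 * cos(80 deg)
= 2.9 * 0.1736
= 0.5036


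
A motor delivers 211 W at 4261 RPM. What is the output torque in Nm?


omega = 4261 * 2*pi/60 = 446.2109 rad/s
tau = P / omega = 211 / 446.2109
= 0.4729 Nm


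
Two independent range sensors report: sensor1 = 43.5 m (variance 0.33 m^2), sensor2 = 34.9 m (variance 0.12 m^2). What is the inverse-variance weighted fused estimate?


w1 = (1/var1) / (1/var1 + 1/var2)
   = 3.0303 / (3.0303 + 8.3333) = 0.2667
w2 = 1 - w1 = 0.7333
fused = w1*s1 + w2*s2 = 11.6 + 25.5933
= 37.1933 m


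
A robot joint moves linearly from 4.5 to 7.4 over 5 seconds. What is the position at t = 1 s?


s = t/T = 1/5 = 0.2
p(t) = p0 + (pf-p0)*s
= 4.5 + (7.4 - 4.5) * 0.2
= 5.08


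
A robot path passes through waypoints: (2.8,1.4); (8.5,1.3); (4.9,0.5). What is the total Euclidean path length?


Segment lengths:
  seg1 = sqrt((5.7)^2 + (-0.1)^2) = 5.7009
  seg2 = sqrt((-3.6)^2 + (-0.8)^2) = 3.6878
Total = 9.3887


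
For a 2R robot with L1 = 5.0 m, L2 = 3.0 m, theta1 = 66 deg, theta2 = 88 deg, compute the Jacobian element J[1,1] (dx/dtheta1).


J[1,1] = -L1*sin(t1) - L2*sin(t1+t2)
= -5.0*sin(66) - 3.0*sin(154)
= -5.8828


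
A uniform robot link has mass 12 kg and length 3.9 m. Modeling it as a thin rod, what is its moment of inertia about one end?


I = (1/3) * m * L^2
= (1/3) * 12 * 3.9^2
= 0.333333 * 12 * 15.21
= 60.84 kg*m^2


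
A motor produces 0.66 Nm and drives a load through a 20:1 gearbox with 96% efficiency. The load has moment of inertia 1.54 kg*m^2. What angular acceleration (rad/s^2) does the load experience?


tau_out = tau_motor * N * eta
= 0.66 * 20 * 0.96 = 12.672 Nm
alpha = tau_out / I = 12.672 / 1.54
= 8.2286 rad/s^2


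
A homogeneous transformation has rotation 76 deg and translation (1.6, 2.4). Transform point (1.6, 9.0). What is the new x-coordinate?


x' = cos(theta)*px - sin(theta)*py + tx
= 0.2419*1.6 - 0.9703*9.0 + 1.6
= -6.7456


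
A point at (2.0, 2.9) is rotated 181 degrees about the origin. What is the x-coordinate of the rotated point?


x' = x*cos(theta) - y*sin(theta)
cos(181 deg) = -0.9998, sin(181 deg) = -0.0175
x' = 2.0 * -0.9998 - 2.9 * -0.0175
= -1.9997 - -0.0506
= -1.9491


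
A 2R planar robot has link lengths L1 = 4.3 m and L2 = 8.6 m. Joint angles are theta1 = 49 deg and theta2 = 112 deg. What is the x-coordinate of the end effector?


Convert angles to radians: theta1 = 0.8552, theta2 = 1.9548
x = L1*cos(theta1) + L2*cos(theta1+theta2)
x = 2.8211 + -8.1315
x = -5.3104


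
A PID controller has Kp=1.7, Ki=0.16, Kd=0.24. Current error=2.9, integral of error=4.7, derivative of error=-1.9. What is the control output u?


u = Kp*e + Ki*int(e) + Kd*de/dt
= 1.7*2.9 + 0.16*4.7 + 0.24*(-1.9)
= 4.93 + 0.752 + -0.456
= 5.226


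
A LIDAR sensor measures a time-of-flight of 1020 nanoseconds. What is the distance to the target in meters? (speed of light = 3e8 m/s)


tof = 1020 ns = 1.02e-06 s
dist = c * tof / 2
= 3e8 * 1.02e-06 / 2
= 153.0 m


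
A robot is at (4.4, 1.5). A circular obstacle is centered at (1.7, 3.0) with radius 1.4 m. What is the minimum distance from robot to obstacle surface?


center_dist = sqrt((4.4-1.7)^2 + (1.5-3.0)^2)
= sqrt(7.29 + 2.25)
= 3.0887
min_dist = center_dist - radius = 3.0887 - 1.4 = 1.6887 m


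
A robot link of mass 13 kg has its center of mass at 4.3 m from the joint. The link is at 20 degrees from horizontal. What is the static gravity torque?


tau = m*g*L*cos(angle)
= 13 * 9.81 * 4.3 * cos(20 deg)
= 13 * 9.81 * 4.3 * 0.9397
= 515.3077 Nm


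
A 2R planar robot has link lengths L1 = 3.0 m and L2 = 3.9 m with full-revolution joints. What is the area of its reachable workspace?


r_max = L1 + L2 = 6.9 m
r_min = |L1 - L2| = 0.9 m
Area = pi*(r_max^2 - r_min^2)
= pi*(47.61 - 0.81)
= pi * 46.8
= 147.0265 m^2


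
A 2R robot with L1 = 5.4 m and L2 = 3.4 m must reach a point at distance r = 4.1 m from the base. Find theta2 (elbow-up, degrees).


cos(theta2) = (r^2 - L1^2 - L2^2) / (2*L1*L2)
cos(theta2) = (16.81 - 29.16 - 11.56) / 36.72
cos(theta2) = -0.651144
theta2 = 130.6279 degrees


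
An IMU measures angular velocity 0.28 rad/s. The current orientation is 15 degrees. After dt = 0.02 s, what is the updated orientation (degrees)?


delta_theta = w * dt = 0.28 * 0.02 = 0.0056 rad
= 0.3209 deg
theta_new = 15 + 0.3209 = 15.3209 deg


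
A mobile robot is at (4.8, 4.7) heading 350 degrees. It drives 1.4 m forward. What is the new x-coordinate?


x_new = x0 + d*cos(theta)
= 4.8 + 1.4*cos(350)
= 4.8 + 1.3787
= 6.1787


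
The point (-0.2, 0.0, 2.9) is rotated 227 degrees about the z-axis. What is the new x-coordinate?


Rotation about z-axis: x' = x*cos(theta) - y*sin(theta)
= -0.2 * -0.682 - 0.0 * -0.7314
= 0.1364


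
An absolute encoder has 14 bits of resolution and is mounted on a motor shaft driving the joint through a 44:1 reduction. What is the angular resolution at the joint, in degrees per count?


counts = 2^14 = 16384
effective counts at joint = 16384 * 44 = 720896
resolution = 360 / 720896
= 4.9938e-04 deg/count


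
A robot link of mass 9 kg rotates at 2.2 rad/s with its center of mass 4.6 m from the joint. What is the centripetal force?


F = m * omega^2 * r
= 9 * 2.2^2 * 4.6
= 9 * 4.84 * 4.6
= 200.376 N


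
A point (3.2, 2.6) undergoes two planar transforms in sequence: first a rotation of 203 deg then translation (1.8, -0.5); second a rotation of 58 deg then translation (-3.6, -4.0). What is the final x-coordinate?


After transform 1:
x1 = cos(203)*3.2 - sin(203)*2.6 + 1.8 = -0.1297
y1 = sin(203)*3.2 + cos(203)*2.6 + -0.5 = -4.1437
After transform 2:
x2 = cos(58)*-0.1297 - sin(58)*-4.1437 + -3.6
= -0.1547


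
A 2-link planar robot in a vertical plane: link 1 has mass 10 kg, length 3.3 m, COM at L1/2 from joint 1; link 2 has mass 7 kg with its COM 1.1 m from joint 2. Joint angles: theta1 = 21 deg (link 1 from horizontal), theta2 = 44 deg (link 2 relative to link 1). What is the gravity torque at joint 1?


Horizontal distance from joint 1 to link-1 COM:
  x_c1 = (L1/2)*cos(t1) = 1.65 * 0.9336 = 1.5404 m
Horizontal distance from joint 1 to link-2 COM:
  x_c2 = L1*cos(t1) + Lc2*cos(t1+t2)
       = 3.3*0.9336 + 1.1*0.4226 = 3.5457 m
tau1 = m1*g*x_c1 + m2*g*x_c2
     = 10*9.81*1.5404 + 7*9.81*3.5457
     = 151.114 + 243.4829
     = 394.5969 Nm


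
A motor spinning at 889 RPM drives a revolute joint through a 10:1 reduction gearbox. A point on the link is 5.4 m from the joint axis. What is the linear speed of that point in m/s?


omega_motor = 889 * 2*pi/60 = 93.0959 rad/s
omega_joint = omega_motor / 10 = 9.3096 rad/s
v = omega_joint * r = 9.3096 * 5.4
= 50.2718 m/s


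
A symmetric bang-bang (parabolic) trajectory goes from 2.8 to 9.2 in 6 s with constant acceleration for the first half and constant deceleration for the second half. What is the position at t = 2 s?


Symmetric rest-to-rest: each phase covers (pf-p0)/2 in time T/2. 0.5*a*(T/2)^2 = (pf-p0)/2 => a = 4*(pf-p0)/T^2
a = 4*(9.2-2.8)/6^2 = 0.7111
t = 2 is in the acceleration phase (t <= T/2).
p = p0 + 0.5*a*t^2 = 2.8 + 0.5*0.7111*2^2
= 4.2222


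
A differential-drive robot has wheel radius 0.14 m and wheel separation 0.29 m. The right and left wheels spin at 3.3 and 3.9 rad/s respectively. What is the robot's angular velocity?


vR = r*wR = 0.14*3.3 = 0.462 m/s
vL = r*wL = 0.14*3.9 = 0.546 m/s
v = (vR+vL)/2 = 0.504 m/s
omega = (vR-vL)/L = -0.2897 rad/s
angular velocity = -0.2897 rad/s


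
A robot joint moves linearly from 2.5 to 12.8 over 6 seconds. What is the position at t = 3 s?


s = t/T = 3/6 = 0.5
p(t) = p0 + (pf-p0)*s
= 2.5 + (12.8 - 2.5) * 0.5
= 7.65


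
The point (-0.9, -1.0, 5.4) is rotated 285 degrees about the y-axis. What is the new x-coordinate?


Rotation about y-axis: x' = x*cos(theta) + z*sin(theta)
= -0.9 * 0.2588 + 5.4 * -0.9659
= -5.4489


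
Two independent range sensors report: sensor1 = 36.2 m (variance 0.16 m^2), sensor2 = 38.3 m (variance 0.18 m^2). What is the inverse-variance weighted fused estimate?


w1 = (1/var1) / (1/var1 + 1/var2)
   = 6.25 / (6.25 + 5.5556) = 0.5294
w2 = 1 - w1 = 0.4706
fused = w1*s1 + w2*s2 = 19.1647 + 18.0235
= 37.1882 m


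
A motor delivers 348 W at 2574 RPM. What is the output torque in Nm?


omega = 2574 * 2*pi/60 = 269.5486 rad/s
tau = P / omega = 348 / 269.5486
= 1.291 Nm


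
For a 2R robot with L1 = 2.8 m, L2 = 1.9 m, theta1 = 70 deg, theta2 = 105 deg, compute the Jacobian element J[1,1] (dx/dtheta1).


J[1,1] = -L1*sin(t1) - L2*sin(t1+t2)
= -2.8*sin(70) - 1.9*sin(175)
= -2.7967


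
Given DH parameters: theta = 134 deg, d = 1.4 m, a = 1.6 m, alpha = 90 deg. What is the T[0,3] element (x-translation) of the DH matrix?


T[0,3] = a * cos(theta)
= 1.6 * cos(134 deg)
= 1.6 * -0.6947
= -1.1115


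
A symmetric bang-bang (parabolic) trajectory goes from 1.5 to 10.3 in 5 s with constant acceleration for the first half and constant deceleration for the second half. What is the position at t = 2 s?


Symmetric rest-to-rest: each phase covers (pf-p0)/2 in time T/2. 0.5*a*(T/2)^2 = (pf-p0)/2 => a = 4*(pf-p0)/T^2
a = 4*(10.3-1.5)/5^2 = 1.408
t = 2 is in the acceleration phase (t <= T/2).
p = p0 + 0.5*a*t^2 = 1.5 + 0.5*1.408*2^2
= 4.316


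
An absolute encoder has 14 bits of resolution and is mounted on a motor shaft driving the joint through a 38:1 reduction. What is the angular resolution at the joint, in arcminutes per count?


counts = 2^14 = 16384
effective counts at joint = 16384 * 38 = 622592
resolution = 360*60 / 622592
= 0.0347 arcmin/count


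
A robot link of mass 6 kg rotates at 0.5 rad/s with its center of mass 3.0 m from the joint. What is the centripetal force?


F = m * omega^2 * r
= 6 * 0.5^2 * 3.0
= 6 * 0.25 * 3.0
= 4.5 N


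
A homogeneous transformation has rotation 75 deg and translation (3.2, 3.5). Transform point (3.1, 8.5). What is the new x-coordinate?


x' = cos(theta)*px - sin(theta)*py + tx
= 0.2588*3.1 - 0.9659*8.5 + 3.2
= -4.208


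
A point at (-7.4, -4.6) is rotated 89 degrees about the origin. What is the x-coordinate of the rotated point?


x' = x*cos(theta) - y*sin(theta)
cos(89 deg) = 0.0175, sin(89 deg) = 0.9998
x' = -7.4 * 0.0175 - -4.6 * 0.9998
= -0.1291 - -4.5993
= 4.4702


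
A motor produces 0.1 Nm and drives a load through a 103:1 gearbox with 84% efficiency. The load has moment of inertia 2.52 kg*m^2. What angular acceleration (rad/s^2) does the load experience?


tau_out = tau_motor * N * eta
= 0.1 * 103 * 0.84 = 8.652 Nm
alpha = tau_out / I = 8.652 / 2.52
= 3.4333 rad/s^2


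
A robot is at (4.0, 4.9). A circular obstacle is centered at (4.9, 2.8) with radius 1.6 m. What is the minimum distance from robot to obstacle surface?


center_dist = sqrt((4.0-4.9)^2 + (4.9-2.8)^2)
= sqrt(0.81 + 4.41)
= 2.2847
min_dist = center_dist - radius = 2.2847 - 1.6 = 0.6847 m


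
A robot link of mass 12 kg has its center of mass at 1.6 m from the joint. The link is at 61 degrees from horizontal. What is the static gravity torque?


tau = m*g*L*cos(angle)
= 12 * 9.81 * 1.6 * cos(61 deg)
= 12 * 9.81 * 1.6 * 0.4848
= 91.3149 Nm


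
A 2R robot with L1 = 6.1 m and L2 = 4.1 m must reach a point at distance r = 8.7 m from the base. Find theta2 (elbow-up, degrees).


cos(theta2) = (r^2 - L1^2 - L2^2) / (2*L1*L2)
cos(theta2) = (75.69 - 37.21 - 16.81) / 50.02
cos(theta2) = 0.433227
theta2 = 64.3275 degrees


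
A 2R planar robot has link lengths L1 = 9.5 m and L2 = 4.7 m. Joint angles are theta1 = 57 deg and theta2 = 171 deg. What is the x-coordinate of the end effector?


Convert angles to radians: theta1 = 0.9948, theta2 = 2.9845
x = L1*cos(theta1) + L2*cos(theta1+theta2)
x = 5.1741 + -3.1449
x = 2.0292


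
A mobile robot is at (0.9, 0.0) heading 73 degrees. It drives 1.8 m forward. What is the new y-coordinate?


y_new = y0 + d*sin(theta)
= 0.0 + 1.8*sin(73)
= 0.0 + 1.7213
= 1.7213
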